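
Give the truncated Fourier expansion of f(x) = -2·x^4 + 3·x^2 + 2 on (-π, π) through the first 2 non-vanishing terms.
(-108 + 16·π^2)·cos(x) - 2·π^4/5 + 2 + π^2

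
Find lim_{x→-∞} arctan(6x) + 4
Evaluate the dominant behaviour as x → -∞; each term tends to a finite value or vanishes.
Limit = 4 - π/2.

Final answer: 4 - π/2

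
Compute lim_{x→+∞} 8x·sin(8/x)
As x → +∞: let u = 8/x → 0⁺; then 8·x·sin(8/x) = 8·8·sin(u)/u → 8·8·1 = 64.
Limit = 64.

Final answer: 64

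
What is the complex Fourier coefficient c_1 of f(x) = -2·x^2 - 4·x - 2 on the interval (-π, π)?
Compute the real Fourier coefficients first: a_1 = 8, b_1 = -8.
Then c_1 = (a_1 − i·b_1)/2 = 4 + 4·i.

Final answer: 4 + 4·i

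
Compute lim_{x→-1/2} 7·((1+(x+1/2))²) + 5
Direct substitution at x = -1/2 gives 12.

Final answer: 12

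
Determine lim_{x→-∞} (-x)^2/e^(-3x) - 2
The quotient is an ∞/∞ indeterminate form as x → -∞.
Compare growth rates of the dominant terms (exponentials ≫ polynomials ≫ logarithms), or apply L'Hôpital's rule; the quotient → 0.
Adding the constant: 0 - 2 = -2. Limit = -2.

Final answer: -2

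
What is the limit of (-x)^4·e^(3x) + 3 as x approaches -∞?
The product is a 0·∞ indeterminate form at x → -∞.
Rewrite the product as (-x)^4 / e^(-3x) (an ∞/∞ form) and apply L'Hôpital, or use the standard hierarchy e^(3|x|) ≫ |(-x)^4| as x → -∞.
The indeterminate product → 0, so the limit = 3.

Final answer: 3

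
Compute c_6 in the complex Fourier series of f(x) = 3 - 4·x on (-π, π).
Compute the real Fourier coefficients first: a_6 = 0, b_6 = 4/3.
Then c_6 = (a_6 − i·b_6)/2 = -2·i/3.

Final answer: -2·i/3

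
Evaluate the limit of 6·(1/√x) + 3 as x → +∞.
Evaluate the dominant behaviour as x → +∞; each term tends to a finite value or vanishes.
Limit = 3.

Final answer: 3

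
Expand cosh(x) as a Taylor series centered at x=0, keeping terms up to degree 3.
x^2/2 + 1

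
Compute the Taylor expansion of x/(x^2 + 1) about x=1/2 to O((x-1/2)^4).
2/5 + 12·(x - 1/2)/25 - 88·(x - 1/2)^2/125 + 112·(x - 1/2)^3/625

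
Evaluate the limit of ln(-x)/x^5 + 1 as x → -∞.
The quotient is an ∞/∞ indeterminate form as x → -∞.
Compare growth rates of the dominant terms (exponentials ≫ polynomials ≫ logarithms), or apply L'Hôpital's rule; the quotient → 0.
Adding the constant: 0 + 1 = 1. Limit = 1.

Final answer: 1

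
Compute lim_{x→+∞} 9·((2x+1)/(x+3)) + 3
Evaluate the dominant behaviour as x → +∞; each term tends to a finite value or vanishes.
Limit = 21.

Final answer: 21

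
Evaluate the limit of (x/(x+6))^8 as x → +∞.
As x → +∞: x/(x+6) = 1/(1 + 6/x) → 1, and the 8th power of a limit-1 base also → 1.
Limit = 1.

Final answer: 1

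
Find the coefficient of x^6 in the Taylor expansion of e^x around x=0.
Expand to order 6: e^x = x^6/720 + x^5/120 + x^4/24 + x^3/6 + x^2/2 + x + 1 + O(x^7).
The coefficient of x^6 is 1/720.

Final answer: 1/720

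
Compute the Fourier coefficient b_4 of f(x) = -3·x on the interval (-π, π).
b_4 = (1/π) ∫_{-π}^{π} f(x)·sin(4x) dx.
Evaluate the integral (use parity and integration by parts as needed): b_4 = 3/2.

Final answer: 3/2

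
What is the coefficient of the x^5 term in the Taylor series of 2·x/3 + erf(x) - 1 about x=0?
Expand to order 5: 2·x/3 + erf(x) - 1 = x^5/(5·√(π)) - 2·x^3/(3·√(π)) + x·(2/3 + 2/√(π)) - 1 + O(x^6).
The coefficient of x^5 is 1/(5·√(π)).

Final answer: 1/(5·√(π))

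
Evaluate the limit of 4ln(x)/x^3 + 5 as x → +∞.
The quotient is an ∞/∞ indeterminate form as x → +∞.
The polynomial denominator x^3 dominates the logarithmic numerator (any positive power of x ≫ ln(x) as x → ∞), so the quotient → 0.
Adding the constant: 0 + 5 = 5. Limit = 5.

Final answer: 5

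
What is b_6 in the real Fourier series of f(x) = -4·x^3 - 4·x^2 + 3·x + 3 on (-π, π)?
b_6 = (1/π) ∫_{-π}^{π} f(x)·sin(6x) dx.
Evaluate the integral (use parity and integration by parts as needed): b_6 = -11/9 + 4·π^2/3.

Final answer: -11/9 + 4·π^2/3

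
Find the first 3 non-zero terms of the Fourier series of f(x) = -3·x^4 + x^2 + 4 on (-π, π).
(-148 + 24·π^2)·cos(x) + (10 - 6·π^2)·cos(2·x) - 3·π^4/5 + π^2/3 + 4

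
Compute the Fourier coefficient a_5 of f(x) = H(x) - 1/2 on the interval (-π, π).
a_5 = (1/π) ∫_{-π}^{π} f(x)·cos(5x) dx.
Evaluate the integral (use parity and integration by parts as needed): a_5 = 0.

Final answer: 0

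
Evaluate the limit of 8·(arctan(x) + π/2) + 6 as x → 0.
Direct substitution at x = 0 gives 6 + 4·π.

Final answer: 6 + 4·π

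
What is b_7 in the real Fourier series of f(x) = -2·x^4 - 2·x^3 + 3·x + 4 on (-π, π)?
b_7 = (1/π) ∫_{-π}^{π} f(x)·sin(7x) dx.
Evaluate the integral (use parity and integration by parts as needed): b_7 = 318/343 - 4·π^2/7.

Final answer: 318/343 - 4·π^2/7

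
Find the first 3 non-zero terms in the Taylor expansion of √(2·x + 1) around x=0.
-x^2/2 + x + 1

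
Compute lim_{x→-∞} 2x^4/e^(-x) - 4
The quotient is an ∞/∞ indeterminate form as x → -∞.
Compare growth rates of the dominant terms (exponentials ≫ polynomials ≫ logarithms), or apply L'Hôpital's rule; the quotient → 0.
Adding the constant: 0 - 4 = -4. Limit = -4.

Final answer: -4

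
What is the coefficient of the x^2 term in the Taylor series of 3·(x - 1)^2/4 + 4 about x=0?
Expand to order 2: 3·(x - 1)^2/4 + 4 = 3·x^2/4 - 3·x/2 + 19/4 + O(x^3).
The coefficient of x^2 is 3/4.

Final answer: 3/4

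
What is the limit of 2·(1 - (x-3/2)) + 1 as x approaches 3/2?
Direct substitution at x = 3/2 gives 3.

Final answer: 3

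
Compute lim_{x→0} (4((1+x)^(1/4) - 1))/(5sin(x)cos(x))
Both numerator and denominator → 0 as x → 0; this is a 0/0 indeterminate form.
Expand each to leading order near x = 0: numerator ~ x, denominator ~ 5·x.
The limit of the ratio is 1/5.

Final answer: 1/5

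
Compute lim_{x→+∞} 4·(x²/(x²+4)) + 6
Evaluate the dominant behaviour as x → +∞; each term tends to a finite value or vanishes.
Limit = 10.

Final answer: 10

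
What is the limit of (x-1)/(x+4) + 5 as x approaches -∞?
Evaluate the dominant behaviour as x → -∞; each term tends to a finite value or vanishes.
Limit = 6.

Final answer: 6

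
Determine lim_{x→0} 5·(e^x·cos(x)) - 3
Direct substitution at x = 0 gives 2.

Final answer: 2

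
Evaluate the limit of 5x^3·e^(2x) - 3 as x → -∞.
The product is a 0·∞ indeterminate form at x → -∞.
Rewrite the product as 5x^3 / e^(-2x) (an ∞/∞ form) and apply L'Hôpital, or use the standard hierarchy e^(2|x|) ≫ |x^3| as x → -∞.
The indeterminate product → 0, so the limit = -3.

Final answer: -3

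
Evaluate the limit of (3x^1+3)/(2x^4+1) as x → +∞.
This is an ∞/∞ indeterminate form as x → +∞.
Divide numerator and denominator by x^4 and let the lower-order terms vanish; the numerator's degree 1 is below the denominator's degree 4, so the quotient → 0.
Limit = 0.

Final answer: 0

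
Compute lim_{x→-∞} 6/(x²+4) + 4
Evaluate the dominant behaviour as x → -∞; each term tends to a finite value or vanishes.
Limit = 4.

Final answer: 4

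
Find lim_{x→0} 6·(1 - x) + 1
Direct substitution at x = 0 gives 7.

Final answer: 7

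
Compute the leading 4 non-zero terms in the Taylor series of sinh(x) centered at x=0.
x^7/5040 + x^5/120 + x^3/6 + x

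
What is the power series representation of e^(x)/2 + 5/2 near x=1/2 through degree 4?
e^(1/2)/2 + 5/2 + e^(1/2)·(x - 1/2)/2 + e^(1/2)·(x - 1/2)^2/4 + e^(1/2)·(x - 1/2)^3/12 + e^(1/2)·(x - 1/2)^4/48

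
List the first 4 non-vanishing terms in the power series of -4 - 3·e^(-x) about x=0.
x^3/2 - 3·x^2/2 + 3·x - 7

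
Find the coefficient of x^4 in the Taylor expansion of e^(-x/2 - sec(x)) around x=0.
Expand to order 4: e^(-x/2 - sec(x)) = -55·x^4·e^(-1)/384 + 11·x^3·e^(-1)/48 - 3·x^2·e^(-1)/8 - x·e^(-1)/2 + e^(-1) + O(x^5).
The coefficient of x^4 is -55·e^(-1)/384.

Final answer: -55·e^(-1)/384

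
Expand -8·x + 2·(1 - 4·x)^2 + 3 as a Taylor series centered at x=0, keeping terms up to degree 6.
32·x^2 - 24·x + 5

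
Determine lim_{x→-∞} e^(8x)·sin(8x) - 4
Evaluate the dominant behaviour as x → -∞; each term tends to a finite value or vanishes.
Limit = -4.

Final answer: -4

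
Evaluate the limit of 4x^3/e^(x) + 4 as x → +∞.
The quotient is an ∞/∞ indeterminate form as x → +∞.
The exponential denominator e^(x) dominates the polynomial numerator (e^x ≫ x^3 as x → ∞), so the quotient → 0.
Adding the constant: 0 + 4 = 4. Limit = 4.

Final answer: 4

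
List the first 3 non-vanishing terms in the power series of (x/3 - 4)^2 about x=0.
x^2/9 - 8·x/3 + 16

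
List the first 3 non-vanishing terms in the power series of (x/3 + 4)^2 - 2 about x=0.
x^2/9 + 8·x/3 + 14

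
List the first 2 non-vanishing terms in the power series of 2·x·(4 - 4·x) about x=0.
-8·x^2 + 8·x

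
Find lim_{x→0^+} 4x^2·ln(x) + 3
The product is a 0·∞ indeterminate form at x → 0⁺.
Rewrite the product as 4·ln(x) / x^(-2) and apply L'Hôpital, or use the standard hierarchy x^(-2) ≫ |ln x| as x → 0⁺.
The indeterminate product → 0, so the limit = 3.

Final answer: 3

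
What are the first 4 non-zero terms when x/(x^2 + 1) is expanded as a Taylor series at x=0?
-x^7 + x^5 - x^3 + x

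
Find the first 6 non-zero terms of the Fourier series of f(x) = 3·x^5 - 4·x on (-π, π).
(-120·π^2 + 6·π^4 + 712)·sin(x) + (-3·π^4 - 37/2 + 15·π^2)·sin(2·x) + (-40·π^2/9 + 8/27 + 2·π^4)·sin(3·x) + (-3·π^4/2 + 83/64 + 15·π^2/8)·sin(4·x) + (-24·π^2/25 - 856/625 + 6·π^4/5)·sin(5·x) + (-π^4 + 67/54 + 5·π^2/9)·sin(6·x)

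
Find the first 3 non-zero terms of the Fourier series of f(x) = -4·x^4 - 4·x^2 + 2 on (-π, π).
(-176 + 32·π^2)·cos(x) + (8 - 8·π^2)·cos(2·x) - 4·π^4/5 - 4·π^2/3 + 2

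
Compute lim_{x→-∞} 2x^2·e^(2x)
This is a 0·∞ indeterminate form at x → -∞.
Rewrite the product as 2x^2 / e^(-2x) (an ∞/∞ form) and apply L'Hôpital, or use the standard hierarchy e^(2|x|) ≫ |x^2| as x → -∞.
The indeterminate product → 0, so the limit = 0.

Final answer: 0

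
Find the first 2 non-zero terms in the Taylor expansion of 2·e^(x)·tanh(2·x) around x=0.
4·x^2 + 4·x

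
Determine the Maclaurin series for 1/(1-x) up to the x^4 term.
x^4 + x^3 + x^2 + x + 1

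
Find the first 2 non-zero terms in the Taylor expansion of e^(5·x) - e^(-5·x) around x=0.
125·x^3/3 + 10·x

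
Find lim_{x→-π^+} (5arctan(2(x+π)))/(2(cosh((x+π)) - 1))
Both numerator and denominator → 0 as x → -π^+; this is a 0/0 indeterminate form.
Expand each to leading order near x = -π: numerator ~ 10·(x + π), denominator ~ (x + π)^2.
The limit of the ratio is ∞.

Final answer: ∞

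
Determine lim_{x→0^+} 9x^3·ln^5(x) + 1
The product is a 0·∞ indeterminate form at x → 0⁺.
Rewrite the product as 9·ln^5(x) / x^(-3) and apply L'Hôpital, or use the standard hierarchy x^(-3) ≫ |ln x|^5 as x → 0⁺.
The indeterminate product → 0, so the limit = 1.

Final answer: 1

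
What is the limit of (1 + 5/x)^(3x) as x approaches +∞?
As x → +∞: write (1 + 5/x)^(3x) = ((1 + 5/x)^x)^3 → (e^5)^3 = e^15.
Limit = e^(15).

Final answer: e^(15)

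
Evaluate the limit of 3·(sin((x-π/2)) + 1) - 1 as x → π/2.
Direct substitution at x = π/2 gives 2.

Final answer: 2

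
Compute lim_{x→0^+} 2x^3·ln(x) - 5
The product is a 0·∞ indeterminate form at x → 0⁺.
Rewrite the product as 2·ln(x) / x^(-3) and apply L'Hôpital, or use the standard hierarchy x^(-3) ≫ |ln x| as x → 0⁺.
The indeterminate product → 0, so the limit = -5.

Final answer: -5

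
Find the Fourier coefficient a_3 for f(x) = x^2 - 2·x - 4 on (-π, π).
a_3 = (1/π) ∫_{-π}^{π} f(x)·cos(3x) dx.
Evaluate the integral (use parity and integration by parts as needed): a_3 = -4/9.

Final answer: -4/9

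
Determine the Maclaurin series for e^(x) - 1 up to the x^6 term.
x^6/720 + x^5/120 + x^4/24 + x^3/6 + x^2/2 + x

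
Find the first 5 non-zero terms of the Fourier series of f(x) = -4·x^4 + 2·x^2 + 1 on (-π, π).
(-200 + 32·π^2)·cos(x) + (14 - 8·π^2)·cos(2·x) + (-88/27 + 32·π^2/9)·cos(3·x) + (5/4 - 2·π^2)·cos(4·x) - 4·π^4/5 + 1 + 2·π^2/3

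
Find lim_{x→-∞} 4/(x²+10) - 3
Evaluate the dominant behaviour as x → -∞; each term tends to a finite value or vanishes.
Limit = -3.

Final answer: -3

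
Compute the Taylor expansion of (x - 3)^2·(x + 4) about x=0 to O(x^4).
x^3 - 2·x^2 - 15·x + 36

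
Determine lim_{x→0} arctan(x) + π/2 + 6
Direct substitution at x = 0 gives π/2 + 6.

Final answer: π/2 + 6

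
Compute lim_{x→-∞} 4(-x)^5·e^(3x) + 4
The product is a 0·∞ indeterminate form at x → -∞.
Rewrite the product as 4(-x)^5 / e^(-3x) (an ∞/∞ form) and apply L'Hôpital, or use the standard hierarchy e^(3|x|) ≫ |(-x)^5| as x → -∞.
The indeterminate product → 0, so the limit = 4.

Final answer: 4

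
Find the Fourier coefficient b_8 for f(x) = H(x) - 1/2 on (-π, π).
b_8 = (1/π) ∫_{-π}^{π} f(x)·sin(8x) dx.
Evaluate the integral (use parity and integration by parts as needed): b_8 = 0.

Final answer: 0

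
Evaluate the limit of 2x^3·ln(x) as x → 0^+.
This is a 0·∞ indeterminate form at x → 0⁺.
Rewrite the product as 2·ln(x) / x^(-3) and apply L'Hôpital, or use the standard hierarchy x^(-3) ≫ |ln x| as x → 0⁺.
The indeterminate product → 0, so the limit = 0.

Final answer: 0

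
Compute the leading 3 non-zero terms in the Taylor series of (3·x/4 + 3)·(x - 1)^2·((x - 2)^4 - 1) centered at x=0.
525·x^2/2 - 699·x/4 + 45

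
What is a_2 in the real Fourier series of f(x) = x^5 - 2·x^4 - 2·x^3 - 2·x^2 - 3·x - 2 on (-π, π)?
a_2 = (1/π) ∫_{-π}^{π} f(x)·cos(2x) dx.
Evaluate the integral (use parity and integration by parts as needed): a_2 = 4 - 4·π^2.

Final answer: 4 - 4·π^2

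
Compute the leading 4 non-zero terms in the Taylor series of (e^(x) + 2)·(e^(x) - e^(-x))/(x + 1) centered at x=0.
-16·x^4/3 + 6·x^3 - 4·x^2 + 6·x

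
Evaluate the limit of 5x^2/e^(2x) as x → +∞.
This is an ∞/∞ indeterminate form as x → +∞.
The exponential denominator e^(2x) dominates the polynomial numerator (e^x ≫ x^2 as x → ∞), so the quotient → 0.
Limit = 0.

Final answer: 0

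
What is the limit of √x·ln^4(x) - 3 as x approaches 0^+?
The product is a 0·∞ indeterminate form at x → 0⁺.
Rewrite the product as ln^4(x) / x^(-1/2) and apply L'Hôpital, or use the standard hierarchy x^(-1/2) ≫ |ln x|^4 as x → 0⁺.
The indeterminate product → 0, so the limit = -3.

Final answer: -3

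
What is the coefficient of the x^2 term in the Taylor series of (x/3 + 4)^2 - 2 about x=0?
Expand to order 2: (x/3 + 4)^2 - 2 = x^2/9 + 8·x/3 + 14 + O(x^3).
The coefficient of x^2 is 1/9.

Final answer: 1/9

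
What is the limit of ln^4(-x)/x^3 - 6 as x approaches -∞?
The quotient is an ∞/∞ indeterminate form as x → -∞.
Compare growth rates of the dominant terms (exponentials ≫ polynomials ≫ logarithms), or apply L'Hôpital's rule; the quotient → 0.
Adding the constant: 0 - 6 = -6. Limit = -6.

Final answer: -6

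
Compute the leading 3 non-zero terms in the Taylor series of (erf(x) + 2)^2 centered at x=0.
4·x^2/π + 8·x/√(π) + 4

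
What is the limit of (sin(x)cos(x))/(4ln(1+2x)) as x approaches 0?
Both numerator and denominator → 0 as x → 0; this is a 0/0 indeterminate form.
Expand each to leading order near x = 0: numerator ~ x, denominator ~ 8·x.
The limit of the ratio is 1/8.

Final answer: 1/8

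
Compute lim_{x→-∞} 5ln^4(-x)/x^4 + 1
The quotient is an ∞/∞ indeterminate form as x → -∞.
Compare growth rates of the dominant terms (exponentials ≫ polynomials ≫ logarithms), or apply L'Hôpital's rule; the quotient → 0.
Adding the constant: 0 + 1 = 1. Limit = 1.

Final answer: 1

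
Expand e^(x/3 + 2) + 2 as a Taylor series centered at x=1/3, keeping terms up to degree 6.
2 + e^(19/9) + e^(19/9)·(x - 1/3)/3 + e^(19/9)·(x - 1/3)^2/18 + e^(19/9)·(x - 1/3)^3/162 + e^(19/9)·(x - 1/3)^4/1944 + e^(19/9)·(x - 1/3)^5/29160 + e^(19/9)·(x - 1/3)^6/524880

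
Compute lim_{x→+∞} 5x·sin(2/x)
As x → +∞: let u = 2/x → 0⁺; then 5·x·sin(2/x) = 5·2·sin(u)/u → 5·2·1 = 10.
Limit = 10.

Final answer: 10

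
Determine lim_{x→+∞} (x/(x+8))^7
As x → +∞: x/(x+8) = 1/(1 + 8/x) → 1, and the 7th power of a limit-1 base also → 1.
Limit = 1.

Final answer: 1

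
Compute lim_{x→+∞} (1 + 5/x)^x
As x → +∞: this is the defining limit (1 + 5/x)^x → e^5.
Limit = e^(5).

Final answer: e^(5)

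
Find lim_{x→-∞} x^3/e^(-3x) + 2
The quotient is an ∞/∞ indeterminate form as x → -∞.
Compare growth rates of the dominant terms (exponentials ≫ polynomials ≫ logarithms), or apply L'Hôpital's rule; the quotient → 0.
Adding the constant: 0 + 2 = 2. Limit = 2.

Final answer: 2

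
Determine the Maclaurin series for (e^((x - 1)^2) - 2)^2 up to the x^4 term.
x^4·(-2 + e)^2·(19·e/(3·(-2 + e)) + 67·e^(2)/(3·(-2 + e)^2)) + x^3·(-2 + e)^2·(-12·e^(2)/(-2 + e)^2 - 20·e/(3·(-2 + e))) + x^2·(-2 + e)^2·(6·e/(-2 + e) + 4·e^(2)/(-2 + e)^2) - 4·e·x·(-2 + e) + (-2 + e)^2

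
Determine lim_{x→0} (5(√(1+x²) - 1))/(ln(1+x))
Both numerator and denominator → 0 as x → 0; this is a 0/0 indeterminate form.
Expand each to leading order near x = 0: numerator ~ 5·x^2/2, denominator ~ x.
The limit of the ratio is 0.

Final answer: 0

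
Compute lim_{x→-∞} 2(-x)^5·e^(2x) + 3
The product is a 0·∞ indeterminate form at x → -∞.
Rewrite the product as 2(-x)^5 / e^(-2x) (an ∞/∞ form) and apply L'Hôpital, or use the standard hierarchy e^(2|x|) ≫ |(-x)^5| as x → -∞.
The indeterminate product → 0, so the limit = 3.

Final answer: 3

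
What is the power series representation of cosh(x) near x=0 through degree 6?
x^6/720 + x^4/24 + x^2/2 + 1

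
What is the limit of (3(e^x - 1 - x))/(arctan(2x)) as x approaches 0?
Both numerator and denominator → 0 as x → 0; this is a 0/0 indeterminate form.
Expand each to leading order near x = 0: numerator ~ 3·x^2/2, denominator ~ 2·x.
The limit of the ratio is 0.

Final answer: 0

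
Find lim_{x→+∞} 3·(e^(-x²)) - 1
Evaluate the dominant behaviour as x → +∞; each term tends to a finite value or vanishes.
Limit = -1.

Final answer: -1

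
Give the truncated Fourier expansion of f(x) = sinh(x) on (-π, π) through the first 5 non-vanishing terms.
sin(x)·sinh(π)/π - 4·sin(2·x)·sinh(π)/(5·π) + 3·sin(3·x)·sinh(π)/(5·π) - 8·sin(4·x)·sinh(π)/(17·π) + 5·sin(5·x)·sinh(π)/(13·π)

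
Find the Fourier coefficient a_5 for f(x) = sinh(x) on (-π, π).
a_5 = (1/π) ∫_{-π}^{π} f(x)·cos(5x) dx.
Evaluate the integral (use parity and integration by parts as needed): a_5 = 0.

Final answer: 0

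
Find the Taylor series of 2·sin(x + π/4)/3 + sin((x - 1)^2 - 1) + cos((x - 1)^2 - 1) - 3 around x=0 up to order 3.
x^3·(10/3 - √(2)/18) + x^2·(-1 - √(2)/6) + x·(-2 + √(2)/3) - 2 + √(2)/3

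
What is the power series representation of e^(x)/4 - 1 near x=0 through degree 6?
x^6/2880 + x^5/480 + x^4/96 + x^3/24 + x^2/8 + x/4 - 3/4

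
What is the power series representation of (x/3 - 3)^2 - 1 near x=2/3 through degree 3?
544/81 - 50·(x - 2/3)/27 + (x - 2/3)^2/9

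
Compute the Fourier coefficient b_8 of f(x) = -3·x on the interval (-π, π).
b_8 = (1/π) ∫_{-π}^{π} f(x)·sin(8x) dx.
Evaluate the integral (use parity and integration by parts as needed): b_8 = 3/4.

Final answer: 3/4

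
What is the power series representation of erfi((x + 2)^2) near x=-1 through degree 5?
erfi(1) + 4·e·(x + 1)/√(π) + 10·e·(x + 1)^2/√(π) + 24·e·(x + 1)^3/√(π) + 158·e·(x + 1)^4/(3·√(π)) + 1588·e·(x + 1)^5/(15·√(π))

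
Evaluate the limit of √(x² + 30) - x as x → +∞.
This is an ∞ − ∞ indeterminate form.
Multiply and divide by the conjugate √(x²+30) + x; the x² terms cancel, leaving 30/(√(x²+30)+x) → 0.
Limit = 0.

Final answer: 0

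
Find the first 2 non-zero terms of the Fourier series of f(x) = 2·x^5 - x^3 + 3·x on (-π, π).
(-82·π^2 + 4·π^4 + 498)·sin(x) + (-2·π^4 - 39/2 + 11·π^2)·sin(2·x)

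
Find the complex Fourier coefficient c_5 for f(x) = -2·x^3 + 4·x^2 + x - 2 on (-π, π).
Compute the real Fourier coefficients first: a_5 = -16/25, b_5 = 74/125 - 4·π^2/5.
Then c_5 = (a_5 − i·b_5)/2 = -8/25 - 37·i/125 + 2·i·π^2/5.

Final answer: -8/25 - 37·i/125 + 2·i·π^2/5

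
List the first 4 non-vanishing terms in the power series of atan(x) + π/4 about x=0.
x^5/5 - x^3/3 + x + π/4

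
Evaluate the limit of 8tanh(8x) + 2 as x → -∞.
Evaluate the dominant behaviour as x → -∞; each term tends to a finite value or vanishes.
Limit = -6.

Final answer: -6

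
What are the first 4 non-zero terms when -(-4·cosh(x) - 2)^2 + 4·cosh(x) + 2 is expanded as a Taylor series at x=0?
-131·x^6/180 - 35·x^4/6 - 22·x^2 - 30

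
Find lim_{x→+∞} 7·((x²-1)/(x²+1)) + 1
Evaluate the dominant behaviour as x → +∞; each term tends to a finite value or vanishes.
Limit = 8.

Final answer: 8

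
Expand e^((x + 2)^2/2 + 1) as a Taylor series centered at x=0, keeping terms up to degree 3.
7·x^3·e^(3)/3 + 5·x^2·e^(3)/2 + 2·x·e^(3) + e^(3)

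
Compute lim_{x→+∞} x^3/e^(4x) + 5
The quotient is an ∞/∞ indeterminate form as x → +∞.
The exponential denominator e^(4x) dominates the polynomial numerator (e^x ≫ x^3 as x → ∞), so the quotient → 0.
Adding the constant: 0 + 5 = 5. Limit = 5.

Final answer: 5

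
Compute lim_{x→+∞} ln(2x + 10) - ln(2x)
This is an ∞ − ∞ indeterminate form.
Combine the logarithms: ln(2x+10) − ln(2x) = ln((2x+10)/(2x)) = ln(1 + 10/(2x)) → ln(1) = 0.
Limit = 0.

Final answer: 0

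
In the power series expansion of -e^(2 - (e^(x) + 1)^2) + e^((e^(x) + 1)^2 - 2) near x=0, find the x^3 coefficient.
Expand to order 3: -e^(2 - (e^(x) + 1)^2) + e^((e^(x) + 1)^2 - 2) = x^3·(e^(-2)/3 + 73·e^(2)/3) + x^2·(-5·e^(-2) + 11·e^(2)) + x·(4·e^(-2) + 4·e^(2)) - e^(-2) + e^(2) + O(x^4).
The coefficient of x^3 is e^(-2)/3 + 73·e^(2)/3.

Final answer: e^(-2)/3 + 73·e^(2)/3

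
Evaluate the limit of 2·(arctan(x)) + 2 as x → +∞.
Evaluate the dominant behaviour as x → +∞; each term tends to a finite value or vanishes.
Limit = 2 + π.

Final answer: 2 + π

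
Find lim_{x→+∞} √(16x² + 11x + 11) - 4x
As x → +∞: multiply by the conjugate to get (11x+11)/(√(16x²+11x+11)+4x); the denominator ~ 8x, so the limit is 11/8.
Limit = 11/8.

Final answer: 11/8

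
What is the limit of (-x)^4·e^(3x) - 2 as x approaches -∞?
The product is a 0·∞ indeterminate form at x → -∞.
Rewrite the product as (-x)^4 / e^(-3x) (an ∞/∞ form) and apply L'Hôpital, or use the standard hierarchy e^(3|x|) ≫ |(-x)^4| as x → -∞.
The indeterminate product → 0, so the limit = -2.

Final answer: -2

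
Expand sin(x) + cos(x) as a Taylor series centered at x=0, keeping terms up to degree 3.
-x^3/6 - x^2/2 + x + 1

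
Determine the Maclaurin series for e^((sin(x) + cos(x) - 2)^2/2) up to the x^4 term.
31·x^4·e^(1/2)/24 - 3·x^3·e^(1/2)/2 + 3·x^2·e^(1/2)/2 - x·e^(1/2) + e^(1/2)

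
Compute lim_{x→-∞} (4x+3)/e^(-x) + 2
The quotient is an ∞/∞ indeterminate form as x → -∞.
Compare growth rates of the dominant terms (exponentials ≫ polynomials ≫ logarithms), or apply L'Hôpital's rule; the quotient → 0.
Adding the constant: 0 + 2 = 2. Limit = 2.

Final answer: 2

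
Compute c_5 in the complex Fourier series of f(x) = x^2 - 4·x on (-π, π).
Compute the real Fourier coefficients first: a_5 = -4/25, b_5 = -8/5.
Then c_5 = (a_5 − i·b_5)/2 = -2/25 + 4·i/5.

Final answer: -2/25 + 4·i/5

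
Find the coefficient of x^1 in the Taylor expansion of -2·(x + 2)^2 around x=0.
Expand to order 1: -2·(x + 2)^2 = -8·x - 8 + O(x^2).
The coefficient of x^1 is -8.

Final answer: -8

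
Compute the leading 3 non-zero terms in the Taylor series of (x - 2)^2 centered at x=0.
x^2 - 4·x + 4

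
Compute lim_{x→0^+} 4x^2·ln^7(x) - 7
The product is a 0·∞ indeterminate form at x → 0⁺.
Rewrite the product as 4·ln^7(x) / x^(-2) and apply L'Hôpital, or use the standard hierarchy x^(-2) ≫ |ln x|^7 as x → 0⁺.
The indeterminate product → 0, so the limit = -7.

Final answer: -7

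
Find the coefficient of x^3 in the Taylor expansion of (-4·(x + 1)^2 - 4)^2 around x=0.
Expand to order 3: (-4·(x + 1)^2 - 4)^2 = 64·x^3 + 128·x^2 + 128·x + 64 + O(x^4).
The coefficient of x^3 is 64.

Final answer: 64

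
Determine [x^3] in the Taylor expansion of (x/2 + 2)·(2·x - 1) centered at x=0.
Expand to order 3: (x/2 + 2)·(2·x - 1) = x^2 + 7·x/2 - 2 + O(x^4).
The coefficient of x^3 is 0.

Final answer: 0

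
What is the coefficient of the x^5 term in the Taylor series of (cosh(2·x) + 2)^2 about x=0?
Expand to order 5: (cosh(2·x) + 2)^2 = 8·x^4 + 12·x^2 + 9 + O(x^6).
The coefficient of x^5 is 0.

Final answer: 0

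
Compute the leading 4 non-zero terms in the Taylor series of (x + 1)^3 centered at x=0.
x^3 + 3·x^2 + 3·x + 1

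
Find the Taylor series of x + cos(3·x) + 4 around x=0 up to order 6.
-81·x^6/80 + 27·x^4/8 - 9·x^2/2 + x + 5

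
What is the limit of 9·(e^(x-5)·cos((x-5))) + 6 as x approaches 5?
Direct substitution at x = 5 gives 15.

Final answer: 15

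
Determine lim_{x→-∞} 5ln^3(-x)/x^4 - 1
The quotient is an ∞/∞ indeterminate form as x → -∞.
Compare growth rates of the dominant terms (exponentials ≫ polynomials ≫ logarithms), or apply L'Hôpital's rule; the quotient → 0.
Adding the constant: 0 - 1 = -1. Limit = -1.

Final answer: -1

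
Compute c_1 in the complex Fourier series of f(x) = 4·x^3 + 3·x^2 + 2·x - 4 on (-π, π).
Compute the real Fourier coefficients first: a_1 = -12, b_1 = -44 + 8·π^2.
Then c_1 = (a_1 − i·b_1)/2 = -6 - 4·i·π^2 + 22·i.

Final answer: -6 - 4·i·π^2 + 22·i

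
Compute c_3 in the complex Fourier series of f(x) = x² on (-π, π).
Compute the real Fourier coefficients first: a_3 = -4/9, b_3 = 0.
Then c_3 = (a_3 − i·b_3)/2 = -2/9.

Final answer: -2/9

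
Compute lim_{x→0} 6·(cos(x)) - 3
Direct substitution at x = 0 gives 3.

Final answer: 3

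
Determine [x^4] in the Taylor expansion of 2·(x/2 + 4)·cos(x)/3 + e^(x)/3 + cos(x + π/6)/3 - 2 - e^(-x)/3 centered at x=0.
Expand to order 4: 2·(x/2 + 4)·cos(x)/3 + e^(x)/3 + cos(x + π/6)/3 - 2 - e^(-x)/3 = x^4·(√(3)/144 + 1/9) - x^3/36 + x^2·(-4/3 - √(3)/12) + 5·x/6 + √(3)/6 + 2/3 + O(x^5).
The coefficient of x^4 is √(3)/144 + 1/9.

Final answer: √(3)/144 + 1/9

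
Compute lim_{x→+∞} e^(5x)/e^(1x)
This is an ∞/∞ indeterminate form as x → +∞.
Rewrite e^(5x)/e^(1x) = e^((5−1)x) = e^(4x); the exponent coefficient is 4 > 0 so e^(4x) → ∞.
Limit = ∞.

Final answer: ∞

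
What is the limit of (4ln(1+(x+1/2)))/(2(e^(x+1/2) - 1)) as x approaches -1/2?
Both numerator and denominator → 0 as x → -1/2; this is a 0/0 indeterminate form.
Expand each to leading order near x = -1/2: numerator ~ 4·(x + 1/2), denominator ~ 2·(x + 1/2).
The limit of the ratio is 2.

Final answer: 2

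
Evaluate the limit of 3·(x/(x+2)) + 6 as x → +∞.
Evaluate the dominant behaviour as x → +∞; each term tends to a finite value or vanishes.
Limit = 9.

Final answer: 9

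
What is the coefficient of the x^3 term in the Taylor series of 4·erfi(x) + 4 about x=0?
Expand to order 3: 4·erfi(x) + 4 = 8·x^3/(3·√(π)) + 8·x/√(π) + 4 + O(x^4).
The coefficient of x^3 is 8/(3·√(π)).

Final answer: 8/(3·√(π))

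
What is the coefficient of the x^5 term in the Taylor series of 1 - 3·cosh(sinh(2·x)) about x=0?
Expand to order 5: 1 - 3·cosh(sinh(2·x)) = -10·x^4 - 6·x^2 - 2 + O(x^6).
The coefficient of x^5 is 0.

Final answer: 0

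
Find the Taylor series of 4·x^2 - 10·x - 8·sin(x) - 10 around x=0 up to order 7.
x^7/630 - x^5/15 + 4·x^3/3 + 4·x^2 - 18·x - 10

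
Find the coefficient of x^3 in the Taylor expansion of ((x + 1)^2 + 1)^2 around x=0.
Expand to order 3: ((x + 1)^2 + 1)^2 = 4·x^3 + 8·x^2 + 8·x + 4 + O(x^4).
The coefficient of x^3 is 4.

Final answer: 4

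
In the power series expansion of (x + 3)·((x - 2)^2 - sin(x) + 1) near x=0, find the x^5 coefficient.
Expand to order 5: (x + 3)·((x - 2)^2 - sin(x) + 1) = -x^5/40 + x^4/6 + 3·x^3/2 - 2·x^2 - 10·x + 15 + O(x^6).
The coefficient of x^5 is -1/40.

Final answer: -1/40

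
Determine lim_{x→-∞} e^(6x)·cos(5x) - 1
Evaluate the dominant behaviour as x → -∞; each term tends to a finite value or vanishes.
Limit = -1.

Final answer: -1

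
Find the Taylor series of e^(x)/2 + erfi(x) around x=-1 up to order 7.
(-2·e·erfi(1) + 1)·e^(-1)/2 + (√(π) + 4·e^(2))·e^(-1)·(x + 1)/(2·√(π)) + (-8·e^(2) + √(π))·e^(-1)·(x + 1)^2/(4·√(π)) + (√(π) + 24·e^(2))·e^(-1)·(x + 1)^3/(12·√(π)) + (-80·e^(2) + √(π))·e^(-1)·(x + 1)^4/(48·√(π)) + (√(π) + 304·e^(2))·e^(-1)·(x + 1)^5/(240·√(π)) + (-1248·e^(2) + √(π))·e^(-1)·(x + 1)^6/(1440·√(π)) + (√(π) + 5536·e^(2))·e^(-1)·(x + 1)^7/(10080·√(π))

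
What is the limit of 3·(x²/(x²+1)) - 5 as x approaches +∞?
Evaluate the dominant behaviour as x → +∞; each term tends to a finite value or vanishes.
Limit = -2.

Final answer: -2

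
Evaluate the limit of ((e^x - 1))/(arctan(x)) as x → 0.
Both numerator and denominator → 0 as x → 0; this is a 0/0 indeterminate form.
Expand each to leading order near x = 0: numerator ~ x, denominator ~ x.
The limit of the ratio is 1.

Final answer: 1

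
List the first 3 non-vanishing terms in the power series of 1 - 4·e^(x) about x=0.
-2·x^2 - 4·x - 3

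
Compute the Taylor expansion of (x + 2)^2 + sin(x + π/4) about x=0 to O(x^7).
-√(2)·x^6/1440 + √(2)·x^5/240 + √(2)·x^4/48 - √(2)·x^3/12 + x^2·(1 - √(2)/4) + x·(√(2)/2 + 4) + √(2)/2 + 4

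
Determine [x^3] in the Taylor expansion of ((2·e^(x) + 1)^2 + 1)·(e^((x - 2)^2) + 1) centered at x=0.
Expand to order 3: ((2·e^(x) + 1)^2 + 1)·(e^((x - 2)^2) + 1) = x^3·(6 - 218·e^(4)/3) + x^2·(10 + 52·e^(4)) + x·(12 - 28·e^(4)) + 10 + 10·e^(4) + O(x^4).
The coefficient of x^3 is 6 - 218·e^(4)/3.

Final answer: 6 - 218·e^(4)/3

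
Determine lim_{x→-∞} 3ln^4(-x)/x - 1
The quotient is an ∞/∞ indeterminate form as x → -∞.
Compare growth rates of the dominant terms (exponentials ≫ polynomials ≫ logarithms), or apply L'Hôpital's rule; the quotient → 0.
Adding the constant: 0 - 1 = -1. Limit = -1.

Final answer: -1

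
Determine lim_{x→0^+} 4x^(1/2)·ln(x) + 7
The product is a 0·∞ indeterminate form at x → 0⁺.
Rewrite the product as 4·ln(x) / x^(-1/2) and apply L'Hôpital, or use the standard hierarchy x^(-1/2) ≫ |ln x| as x → 0⁺.
The indeterminate product → 0, so the limit = 7.

Final answer: 7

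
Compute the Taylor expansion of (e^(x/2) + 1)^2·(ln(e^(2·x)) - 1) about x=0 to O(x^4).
31·x^3/24 + 13·x^2/4 + 6·x - 4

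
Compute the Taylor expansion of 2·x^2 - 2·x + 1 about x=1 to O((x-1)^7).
1 + 2·(x - 1) + 2·(x - 1)^2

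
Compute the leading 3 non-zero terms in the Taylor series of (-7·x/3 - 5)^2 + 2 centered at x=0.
49·x^2/9 + 70·x/3 + 27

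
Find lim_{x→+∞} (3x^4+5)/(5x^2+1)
This is an ∞/∞ indeterminate form as x → +∞.
Divide numerator and denominator by x^4 and let the lower-order terms vanish; the numerator's degree 4 exceeds the denominator's degree 2, so the quotient diverges.
Limit = ∞.

Final answer: ∞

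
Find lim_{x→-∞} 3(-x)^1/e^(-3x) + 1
The quotient is an ∞/∞ indeterminate form as x → -∞.
Compare growth rates of the dominant terms (exponentials ≫ polynomials ≫ logarithms), or apply L'Hôpital's rule; the quotient → 0.
Adding the constant: 0 + 1 = 1. Limit = 1.

Final answer: 1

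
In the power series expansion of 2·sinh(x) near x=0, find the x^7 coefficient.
Expand to order 7: 2·sinh(x) = x^7/2520 + x^5/60 + x^3/3 + 2·x + O(x^8).
The coefficient of x^7 is 1/2520.

Final answer: 1/2520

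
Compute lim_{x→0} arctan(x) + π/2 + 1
Direct substitution at x = 0 gives 1 + π/2.

Final answer: 1 + π/2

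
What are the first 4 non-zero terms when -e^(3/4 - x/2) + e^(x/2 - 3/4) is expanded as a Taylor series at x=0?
x^3·(e^(-3/4)/48 + e^(3/4)/48) + x^2·(-e^(3/4)/8 + e^(-3/4)/8) + x·(e^(-3/4)/2 + e^(3/4)/2) - e^(3/4) + e^(-3/4)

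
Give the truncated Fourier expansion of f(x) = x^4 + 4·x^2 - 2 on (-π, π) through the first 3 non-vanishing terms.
(32 - 8·π^2)·cos(x) + (1 + 2·π^2)·cos(2·x) - 2 + 4·π^2/3 + π^4/5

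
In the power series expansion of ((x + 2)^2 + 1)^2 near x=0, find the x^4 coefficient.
Expand to order 4: ((x + 2)^2 + 1)^2 = x^4 + 8·x^3 + 26·x^2 + 40·x + 25 + O(x^5).
The coefficient of x^4 is 1.

Final answer: 1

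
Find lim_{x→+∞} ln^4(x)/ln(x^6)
This is an ∞/∞ indeterminate form as x → +∞.
Write ln(x^6) = 6·ln(x), reducing the quotient to ln^3(x)/6 → ∞.
Limit = ∞.

Final answer: ∞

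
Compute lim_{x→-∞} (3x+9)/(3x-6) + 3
Evaluate the dominant behaviour as x → -∞; each term tends to a finite value or vanishes.
Limit = 4.

Final answer: 4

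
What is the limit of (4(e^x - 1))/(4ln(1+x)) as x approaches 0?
Both numerator and denominator → 0 as x → 0; this is a 0/0 indeterminate form.
Expand each to leading order near x = 0: numerator ~ 4·x, denominator ~ 4·x.
The limit of the ratio is 1.

Final answer: 1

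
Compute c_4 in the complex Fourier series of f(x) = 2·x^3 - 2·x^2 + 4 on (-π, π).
Compute the real Fourier coefficients first: a_4 = -1/2, b_4 = 3/8 - π^2.
Then c_4 = (a_4 − i·b_4)/2 = -1/4 - 3·i/16 + i·π^2/2.

Final answer: -1/4 - 3·i/16 + i·π^2/2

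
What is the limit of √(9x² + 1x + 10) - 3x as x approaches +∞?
As x → +∞: multiply by the conjugate to get (1x+10)/(√(9x²+1x+10)+3x); the denominator ~ 6x, so the limit is 1/6.
Limit = 1/6.

Final answer: 1/6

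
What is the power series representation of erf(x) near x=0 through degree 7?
-x^7/(21·√(π)) + x^5/(5·√(π)) - 2·x^3/(3·√(π)) + 2·x/√(π)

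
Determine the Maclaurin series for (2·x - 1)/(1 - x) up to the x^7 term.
x^7 + x^6 + x^5 + x^4 + x^3 + x^2 + x - 1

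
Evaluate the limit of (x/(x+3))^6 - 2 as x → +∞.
As x → +∞: x/(x+3) = 1/(1 + 3/x) → 1, and the 6th power of a limit-1 base also → 1; with the additive constant, 1 - 2 = -1.
Limit = -1.

Final answer: -1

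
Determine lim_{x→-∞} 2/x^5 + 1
Evaluate the dominant behaviour as x → -∞; each term tends to a finite value or vanishes.
Limit = 1.

Final answer: 1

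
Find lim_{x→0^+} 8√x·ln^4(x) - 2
The product is a 0·∞ indeterminate form at x → 0⁺.
Rewrite the product as 8·ln^4(x) / x^(-1/2) and apply L'Hôpital, or use the standard hierarchy x^(-1/2) ≫ |ln x|^4 as x → 0⁺.
The indeterminate product → 0, so the limit = -2.

Final answer: -2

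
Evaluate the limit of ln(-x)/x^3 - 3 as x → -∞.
The quotient is an ∞/∞ indeterminate form as x → -∞.
Compare growth rates of the dominant terms (exponentials ≫ polynomials ≫ logarithms), or apply L'Hôpital's rule; the quotient → 0.
Adding the constant: 0 - 3 = -3. Limit = -3.

Final answer: -3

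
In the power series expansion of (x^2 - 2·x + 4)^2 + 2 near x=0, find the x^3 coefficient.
Expand to order 3: (x^2 - 2·x + 4)^2 + 2 = -4·x^3 + 12·x^2 - 16·x + 18 + O(x^4).
The coefficient of x^3 is -4.

Final answer: -4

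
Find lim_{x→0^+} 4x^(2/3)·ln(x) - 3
The product is a 0·∞ indeterminate form at x → 0⁺.
Rewrite the product as 4·ln(x) / x^(-2/3) and apply L'Hôpital, or use the standard hierarchy x^(-2/3) ≫ |ln x| as x → 0⁺.
The indeterminate product → 0, so the limit = -3.

Final answer: -3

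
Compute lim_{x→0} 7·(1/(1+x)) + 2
Direct substitution at x = 0 gives 9.

Final answer: 9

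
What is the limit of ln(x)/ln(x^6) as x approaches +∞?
This is an ∞/∞ indeterminate form as x → +∞.
Write ln(x^6) = 6·ln(x), reducing the quotient to 1/6.
Limit = 1/6.

Final answer: 1/6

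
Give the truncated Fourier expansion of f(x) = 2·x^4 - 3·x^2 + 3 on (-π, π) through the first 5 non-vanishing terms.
(108 - 16·π^2)·cos(x) + (-9 + 4·π^2)·cos(2·x) + (68/27 - 16·π^2/9)·cos(3·x) + (-9/8 + π^2)·cos(4·x) - π^2 + 3 + 2·π^4/5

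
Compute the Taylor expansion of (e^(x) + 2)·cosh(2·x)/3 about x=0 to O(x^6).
121·x^5/360 + 73·x^4/72 + 13·x^3/18 + 13·x^2/6 + x/3 + 1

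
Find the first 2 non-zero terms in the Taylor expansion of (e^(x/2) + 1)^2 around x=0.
2·x + 4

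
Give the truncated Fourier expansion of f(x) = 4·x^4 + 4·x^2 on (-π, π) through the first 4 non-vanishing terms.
(176 - 32·π^2)·cos(x) + (-8 + 8·π^2)·cos(2·x) + (16/27 - 32·π^2/9)·cos(3·x) + 4·π^2/3 + 4·π^4/5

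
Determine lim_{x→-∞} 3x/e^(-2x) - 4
The quotient is an ∞/∞ indeterminate form as x → -∞.
Compare growth rates of the dominant terms (exponentials ≫ polynomials ≫ logarithms), or apply L'Hôpital's rule; the quotient → 0.
Adding the constant: 0 - 4 = -4. Limit = -4.

Final answer: -4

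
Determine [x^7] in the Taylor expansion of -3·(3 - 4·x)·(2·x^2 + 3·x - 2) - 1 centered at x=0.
Expand to order 7: -3·(3 - 4·x)·(2·x^2 + 3·x - 2) - 1 = 24·x^3 + 18·x^2 - 51·x + 17 + O(x^8).
The coefficient of x^7 is 0.

Final answer: 0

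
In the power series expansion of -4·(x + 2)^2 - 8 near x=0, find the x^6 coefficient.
Expand to order 6: -4·(x + 2)^2 - 8 = -4·x^2 - 16·x - 24 + O(x^7).
The coefficient of x^6 is 0.

Final answer: 0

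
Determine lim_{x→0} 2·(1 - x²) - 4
Direct substitution at x = 0 gives -2.

Final answer: -2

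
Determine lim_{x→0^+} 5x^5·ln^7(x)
This is a 0·∞ indeterminate form at x → 0⁺.
Rewrite the product as 5·ln^7(x) / x^(-5) and apply L'Hôpital, or use the standard hierarchy x^(-5) ≫ |ln x|^7 as x → 0⁺.
The indeterminate product → 0, so the limit = 0.

Final answer: 0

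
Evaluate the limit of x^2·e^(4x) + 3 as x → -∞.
The product is a 0·∞ indeterminate form at x → -∞.
Rewrite the product as x^2 / e^(-4x) (an ∞/∞ form) and apply L'Hôpital, or use the standard hierarchy e^(4|x|) ≫ |x^2| as x → -∞.
The indeterminate product → 0, so the limit = 3.

Final answer: 3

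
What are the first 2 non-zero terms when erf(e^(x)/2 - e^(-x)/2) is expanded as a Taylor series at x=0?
-x^3/(3·√(π)) + 2·x/√(π)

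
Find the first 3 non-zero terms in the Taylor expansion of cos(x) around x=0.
x^4/24 - x^2/2 + 1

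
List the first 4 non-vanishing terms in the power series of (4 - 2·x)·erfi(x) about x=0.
-4·x^4/(3·√(π)) + 8·x^3/(3·√(π)) - 4·x^2/√(π) + 8·x/√(π)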